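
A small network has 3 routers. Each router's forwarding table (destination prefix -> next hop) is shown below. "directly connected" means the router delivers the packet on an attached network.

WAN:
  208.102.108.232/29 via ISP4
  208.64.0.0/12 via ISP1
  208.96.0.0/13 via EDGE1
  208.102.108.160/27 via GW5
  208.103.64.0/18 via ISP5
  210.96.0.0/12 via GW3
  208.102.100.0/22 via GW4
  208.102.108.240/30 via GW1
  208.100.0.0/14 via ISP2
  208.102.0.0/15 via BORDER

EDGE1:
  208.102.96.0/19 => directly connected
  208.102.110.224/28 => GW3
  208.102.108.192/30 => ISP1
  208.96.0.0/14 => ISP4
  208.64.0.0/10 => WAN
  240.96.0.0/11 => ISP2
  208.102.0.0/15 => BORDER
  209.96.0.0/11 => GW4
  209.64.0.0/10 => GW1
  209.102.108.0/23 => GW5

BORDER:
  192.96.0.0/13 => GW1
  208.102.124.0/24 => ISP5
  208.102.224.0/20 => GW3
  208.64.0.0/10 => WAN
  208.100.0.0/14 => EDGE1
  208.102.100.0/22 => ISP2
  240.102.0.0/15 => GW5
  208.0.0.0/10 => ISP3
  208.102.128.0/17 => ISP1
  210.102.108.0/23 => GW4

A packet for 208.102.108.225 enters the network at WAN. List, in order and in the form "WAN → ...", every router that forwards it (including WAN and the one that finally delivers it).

At WAN: longest match for 208.102.108.225 is 208.102.0.0/15 -> BORDER
At BORDER: longest match for 208.102.108.225 is 208.100.0.0/14 -> EDGE1
At EDGE1: longest match for 208.102.108.225 is 208.102.96.0/19 -> directly connected

WAN → BORDER → EDGE1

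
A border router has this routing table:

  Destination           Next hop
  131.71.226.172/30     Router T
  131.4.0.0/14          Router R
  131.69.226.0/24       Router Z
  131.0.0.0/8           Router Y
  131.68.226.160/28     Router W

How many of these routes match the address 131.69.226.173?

2

Prefixes containing 131.69.226.173:
  131.0.0.0/8 (131.0.0.0 - 131.255.255.255)
  131.69.226.0/24 (131.69.226.0 - 131.69.226.255)
Total matching entries: 2.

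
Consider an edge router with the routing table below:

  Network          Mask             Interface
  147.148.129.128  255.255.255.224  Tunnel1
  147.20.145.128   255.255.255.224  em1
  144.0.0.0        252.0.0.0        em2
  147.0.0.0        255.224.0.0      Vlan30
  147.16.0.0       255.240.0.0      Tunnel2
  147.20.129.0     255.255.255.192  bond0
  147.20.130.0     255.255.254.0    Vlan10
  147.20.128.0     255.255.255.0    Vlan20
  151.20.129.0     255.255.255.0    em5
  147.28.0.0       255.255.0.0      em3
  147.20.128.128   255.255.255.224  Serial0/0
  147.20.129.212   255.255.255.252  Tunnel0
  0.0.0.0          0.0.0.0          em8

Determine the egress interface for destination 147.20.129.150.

Tunnel2

Routes whose prefix contains 147.20.129.150:
  0.0.0.0/0 (default, matches everything) -> em8
  144.0.0.0/6 (144.0.0.0 - 147.255.255.255) -> em2
  147.0.0.0/11 (147.0.0.0 - 147.31.255.255) -> Vlan30
  147.16.0.0/12 (147.16.0.0 - 147.31.255.255) -> Tunnel2
More-specific entries that do NOT match:
  147.20.129.212/30 (147.20.129.212 - 147.20.129.215) does not contain 147.20.129.150
  147.148.129.128/27 (147.148.129.128 - 147.148.129.159) does not contain 147.20.129.150
  147.20.145.128/27 (147.20.145.128 - 147.20.145.159) does not contain 147.20.129.150
  147.20.128.128/27 (147.20.128.128 - 147.20.128.159) does not contain 147.20.129.150
  147.20.129.0/26 (147.20.129.0 - 147.20.129.63) does not contain 147.20.129.150
  147.20.128.0/24 (147.20.128.0 - 147.20.128.255) does not contain 147.20.129.150
  151.20.129.0/24 (151.20.129.0 - 151.20.129.255) does not contain 147.20.129.150
  147.20.130.0/23 (147.20.130.0 - 147.20.131.255) does not contain 147.20.129.150
  147.28.0.0/16 (147.28.0.0 - 147.28.255.255) does not contain 147.20.129.150
Longest matching prefix is /12 -> interface Tunnel2.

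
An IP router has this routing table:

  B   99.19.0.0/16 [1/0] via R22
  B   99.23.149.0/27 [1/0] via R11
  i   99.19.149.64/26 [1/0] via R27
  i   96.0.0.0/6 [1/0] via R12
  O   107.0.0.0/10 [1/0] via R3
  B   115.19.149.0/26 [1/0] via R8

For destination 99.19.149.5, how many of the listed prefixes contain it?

Prefixes containing 99.19.149.5:
  96.0.0.0/6 (96.0.0.0 - 99.255.255.255)
  99.19.0.0/16 (99.19.0.0 - 99.19.255.255)
Total matching entries: 2.

2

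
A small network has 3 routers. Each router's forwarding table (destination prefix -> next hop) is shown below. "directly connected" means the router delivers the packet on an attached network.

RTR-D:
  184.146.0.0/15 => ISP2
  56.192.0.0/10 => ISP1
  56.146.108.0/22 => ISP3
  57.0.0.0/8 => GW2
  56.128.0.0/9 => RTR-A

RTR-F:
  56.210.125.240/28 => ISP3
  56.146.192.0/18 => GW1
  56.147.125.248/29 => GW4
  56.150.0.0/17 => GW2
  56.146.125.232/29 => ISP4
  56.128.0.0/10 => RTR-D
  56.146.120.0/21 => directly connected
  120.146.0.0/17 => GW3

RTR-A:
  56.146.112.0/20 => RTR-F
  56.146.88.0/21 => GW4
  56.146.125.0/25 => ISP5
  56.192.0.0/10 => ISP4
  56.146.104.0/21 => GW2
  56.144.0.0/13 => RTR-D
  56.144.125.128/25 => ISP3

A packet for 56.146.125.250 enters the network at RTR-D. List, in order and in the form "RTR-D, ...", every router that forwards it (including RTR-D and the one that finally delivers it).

At RTR-D: longest match for 56.146.125.250 is 56.128.0.0/9 -> RTR-A
At RTR-A: longest match for 56.146.125.250 is 56.146.112.0/20 -> RTR-F
At RTR-F: longest match for 56.146.125.250 is 56.146.120.0/21 -> directly connected

RTR-D, RTR-A, RTR-F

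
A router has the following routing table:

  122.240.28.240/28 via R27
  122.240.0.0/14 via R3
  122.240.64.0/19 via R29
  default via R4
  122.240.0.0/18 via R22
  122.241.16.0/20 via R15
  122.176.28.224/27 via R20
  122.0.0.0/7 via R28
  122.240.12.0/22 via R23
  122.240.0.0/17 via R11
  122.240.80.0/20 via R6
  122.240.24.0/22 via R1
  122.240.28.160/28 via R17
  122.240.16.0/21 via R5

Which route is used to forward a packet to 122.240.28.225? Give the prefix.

Entries matching 122.240.28.225:
  0.0.0.0/0 (default, matches everything)
  122.0.0.0/7 (122.0.0.0 - 123.255.255.255)
  122.240.0.0/14 (122.240.0.0 - 122.243.255.255)
  122.240.0.0/17 (122.240.0.0 - 122.240.127.255)
  122.240.0.0/18 (122.240.0.0 - 122.240.63.255)
Most specific is 122.240.0.0/18.

122.240.0.0/18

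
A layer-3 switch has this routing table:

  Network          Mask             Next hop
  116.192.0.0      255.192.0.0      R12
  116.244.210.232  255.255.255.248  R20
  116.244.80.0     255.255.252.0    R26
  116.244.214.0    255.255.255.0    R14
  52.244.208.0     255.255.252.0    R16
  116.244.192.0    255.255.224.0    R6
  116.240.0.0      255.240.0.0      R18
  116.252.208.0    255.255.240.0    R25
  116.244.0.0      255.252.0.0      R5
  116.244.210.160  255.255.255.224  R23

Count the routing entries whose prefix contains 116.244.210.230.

4

Prefixes containing 116.244.210.230:
  116.192.0.0/10 (116.192.0.0 - 116.255.255.255)
  116.240.0.0/12 (116.240.0.0 - 116.255.255.255)
  116.244.0.0/14 (116.244.0.0 - 116.247.255.255)
  116.244.192.0/19 (116.244.192.0 - 116.244.223.255)
Total matching entries: 4.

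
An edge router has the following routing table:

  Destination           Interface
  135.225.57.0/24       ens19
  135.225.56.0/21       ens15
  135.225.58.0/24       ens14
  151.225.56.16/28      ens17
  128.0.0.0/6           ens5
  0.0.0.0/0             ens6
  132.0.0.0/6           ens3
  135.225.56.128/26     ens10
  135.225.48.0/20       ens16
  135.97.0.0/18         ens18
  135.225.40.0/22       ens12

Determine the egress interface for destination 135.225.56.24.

ens15

Routes whose prefix contains 135.225.56.24:
  0.0.0.0/0 (default, matches everything) -> ens6
  132.0.0.0/6 (132.0.0.0 - 135.255.255.255) -> ens3
  135.225.48.0/20 (135.225.48.0 - 135.225.63.255) -> ens16
  135.225.56.0/21 (135.225.56.0 - 135.225.63.255) -> ens15
More-specific entries that do NOT match:
  151.225.56.16/28 (151.225.56.16 - 151.225.56.31) does not contain 135.225.56.24
  135.225.56.128/26 (135.225.56.128 - 135.225.56.191) does not contain 135.225.56.24
  135.225.57.0/24 (135.225.57.0 - 135.225.57.255) does not contain 135.225.56.24
  135.225.58.0/24 (135.225.58.0 - 135.225.58.255) does not contain 135.225.56.24
  135.225.40.0/22 (135.225.40.0 - 135.225.43.255) does not contain 135.225.56.24
Longest matching prefix is /21 -> interface ens15.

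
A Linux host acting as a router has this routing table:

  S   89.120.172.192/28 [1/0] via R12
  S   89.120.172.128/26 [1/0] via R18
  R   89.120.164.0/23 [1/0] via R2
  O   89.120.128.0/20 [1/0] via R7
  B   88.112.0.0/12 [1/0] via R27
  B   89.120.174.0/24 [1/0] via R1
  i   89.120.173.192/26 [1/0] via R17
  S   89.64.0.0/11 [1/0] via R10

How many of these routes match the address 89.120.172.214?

No listed prefix contains 89.120.172.214.
Total matching entries: 0.

0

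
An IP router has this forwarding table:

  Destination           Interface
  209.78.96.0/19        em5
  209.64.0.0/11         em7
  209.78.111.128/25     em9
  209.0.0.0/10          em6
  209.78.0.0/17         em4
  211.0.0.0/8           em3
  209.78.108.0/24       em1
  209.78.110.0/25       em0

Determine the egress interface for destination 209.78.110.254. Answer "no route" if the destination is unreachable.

em5

Routes whose prefix contains 209.78.110.254:
  209.64.0.0/11 (209.64.0.0 - 209.95.255.255) -> em7
  209.78.0.0/17 (209.78.0.0 - 209.78.127.255) -> em4
  209.78.96.0/19 (209.78.96.0 - 209.78.127.255) -> em5
More-specific entries that do NOT match:
  209.78.111.128/25 (209.78.111.128 - 209.78.111.255) does not contain 209.78.110.254
  209.78.110.0/25 (209.78.110.0 - 209.78.110.127) does not contain 209.78.110.254
  209.78.108.0/24 (209.78.108.0 - 209.78.108.255) does not contain 209.78.110.254
Longest matching prefix is /19 -> interface em5.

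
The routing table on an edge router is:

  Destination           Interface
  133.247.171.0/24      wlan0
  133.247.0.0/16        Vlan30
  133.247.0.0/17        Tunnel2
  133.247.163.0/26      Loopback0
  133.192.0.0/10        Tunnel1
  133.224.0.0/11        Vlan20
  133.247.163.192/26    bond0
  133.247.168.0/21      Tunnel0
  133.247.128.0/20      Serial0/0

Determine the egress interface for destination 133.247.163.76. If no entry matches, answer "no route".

Routes whose prefix contains 133.247.163.76:
  133.192.0.0/10 (133.192.0.0 - 133.255.255.255) -> Tunnel1
  133.224.0.0/11 (133.224.0.0 - 133.255.255.255) -> Vlan20
  133.247.0.0/16 (133.247.0.0 - 133.247.255.255) -> Vlan30
More-specific entries that do NOT match:
  133.247.163.0/26 (133.247.163.0 - 133.247.163.63) does not contain 133.247.163.76
  133.247.163.192/26 (133.247.163.192 - 133.247.163.255) does not contain 133.247.163.76
  133.247.171.0/24 (133.247.171.0 - 133.247.171.255) does not contain 133.247.163.76
  133.247.168.0/21 (133.247.168.0 - 133.247.175.255) does not contain 133.247.163.76
  133.247.128.0/20 (133.247.128.0 - 133.247.143.255) does not contain 133.247.163.76
  133.247.0.0/17 (133.247.0.0 - 133.247.127.255) does not contain 133.247.163.76
Longest matching prefix is /16 -> interface Vlan30.

Vlan30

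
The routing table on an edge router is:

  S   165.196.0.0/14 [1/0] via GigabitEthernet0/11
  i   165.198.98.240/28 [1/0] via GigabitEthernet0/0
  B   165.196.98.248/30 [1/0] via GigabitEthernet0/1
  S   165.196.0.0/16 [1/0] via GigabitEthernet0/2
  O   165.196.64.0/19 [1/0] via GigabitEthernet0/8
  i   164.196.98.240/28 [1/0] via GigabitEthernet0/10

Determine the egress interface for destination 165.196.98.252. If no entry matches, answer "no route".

Routes whose prefix contains 165.196.98.252:
  165.196.0.0/14 (165.196.0.0 - 165.199.255.255) -> GigabitEthernet0/11
  165.196.0.0/16 (165.196.0.0 - 165.196.255.255) -> GigabitEthernet0/2
More-specific entries that do NOT match:
  165.196.98.248/30 (165.196.98.248 - 165.196.98.251) does not contain 165.196.98.252
  165.198.98.240/28 (165.198.98.240 - 165.198.98.255) does not contain 165.196.98.252
  164.196.98.240/28 (164.196.98.240 - 164.196.98.255) does not contain 165.196.98.252
  165.196.64.0/19 (165.196.64.0 - 165.196.95.255) does not contain 165.196.98.252
Longest matching prefix is /16 -> interface GigabitEthernet0/2.

GigabitEthernet0/2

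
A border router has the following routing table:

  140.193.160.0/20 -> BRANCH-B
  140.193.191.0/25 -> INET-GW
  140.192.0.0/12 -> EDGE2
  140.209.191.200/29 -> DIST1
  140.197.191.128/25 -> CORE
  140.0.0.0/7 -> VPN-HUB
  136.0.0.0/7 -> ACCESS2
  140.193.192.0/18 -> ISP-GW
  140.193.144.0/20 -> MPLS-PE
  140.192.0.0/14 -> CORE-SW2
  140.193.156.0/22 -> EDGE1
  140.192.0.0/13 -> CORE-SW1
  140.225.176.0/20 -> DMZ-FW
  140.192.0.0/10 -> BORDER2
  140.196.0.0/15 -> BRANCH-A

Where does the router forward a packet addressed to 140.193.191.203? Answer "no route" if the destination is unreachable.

Routes whose prefix contains 140.193.191.203:
  140.0.0.0/7 (140.0.0.0 - 141.255.255.255) -> VPN-HUB
  140.192.0.0/10 (140.192.0.0 - 140.255.255.255) -> BORDER2
  140.192.0.0/12 (140.192.0.0 - 140.207.255.255) -> EDGE2
  140.192.0.0/13 (140.192.0.0 - 140.199.255.255) -> CORE-SW1
  140.192.0.0/14 (140.192.0.0 - 140.195.255.255) -> CORE-SW2
More-specific entries that do NOT match:
  140.209.191.200/29 (140.209.191.200 - 140.209.191.207) does not contain 140.193.191.203
  140.193.191.0/25 (140.193.191.0 - 140.193.191.127) does not contain 140.193.191.203
  140.197.191.128/25 (140.197.191.128 - 140.197.191.255) does not contain 140.193.191.203
  140.193.156.0/22 (140.193.156.0 - 140.193.159.255) does not contain 140.193.191.203
  140.193.160.0/20 (140.193.160.0 - 140.193.175.255) does not contain 140.193.191.203
  140.193.144.0/20 (140.193.144.0 - 140.193.159.255) does not contain 140.193.191.203
  140.225.176.0/20 (140.225.176.0 - 140.225.191.255) does not contain 140.193.191.203
  140.193.192.0/18 (140.193.192.0 - 140.193.255.255) does not contain 140.193.191.203
  140.196.0.0/15 (140.196.0.0 - 140.197.255.255) does not contain 140.193.191.203
Longest matching prefix is /14 -> next hop CORE-SW2.

CORE-SW2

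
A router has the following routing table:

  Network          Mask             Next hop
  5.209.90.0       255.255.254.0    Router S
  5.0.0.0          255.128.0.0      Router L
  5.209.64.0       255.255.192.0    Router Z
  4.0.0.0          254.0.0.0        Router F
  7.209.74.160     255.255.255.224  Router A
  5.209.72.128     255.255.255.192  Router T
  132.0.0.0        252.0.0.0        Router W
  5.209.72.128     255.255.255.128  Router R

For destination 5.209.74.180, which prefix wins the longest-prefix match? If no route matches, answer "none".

Entries matching 5.209.74.180:
  4.0.0.0/7 (4.0.0.0 - 5.255.255.255)
  5.209.64.0/18 (5.209.64.0 - 5.209.127.255)
Most specific is 5.209.64.0/18.

5.209.64.0/18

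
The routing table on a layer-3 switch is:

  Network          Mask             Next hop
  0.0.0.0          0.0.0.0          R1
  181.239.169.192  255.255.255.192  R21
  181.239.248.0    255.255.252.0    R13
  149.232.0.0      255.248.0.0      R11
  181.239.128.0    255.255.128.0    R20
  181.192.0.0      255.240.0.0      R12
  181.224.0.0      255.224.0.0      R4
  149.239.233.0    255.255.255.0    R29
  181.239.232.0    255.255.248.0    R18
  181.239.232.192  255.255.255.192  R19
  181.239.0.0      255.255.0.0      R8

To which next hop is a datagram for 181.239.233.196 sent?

Routes whose prefix contains 181.239.233.196:
  0.0.0.0/0 (default, matches everything) -> R1
  181.224.0.0/11 (181.224.0.0 - 181.255.255.255) -> R4
  181.239.0.0/16 (181.239.0.0 - 181.239.255.255) -> R8
  181.239.128.0/17 (181.239.128.0 - 181.239.255.255) -> R20
  181.239.232.0/21 (181.239.232.0 - 181.239.239.255) -> R18
More-specific entries that do NOT match:
  181.239.169.192/26 (181.239.169.192 - 181.239.169.255) does not contain 181.239.233.196
  181.239.232.192/26 (181.239.232.192 - 181.239.232.255) does not contain 181.239.233.196
  149.239.233.0/24 (149.239.233.0 - 149.239.233.255) does not contain 181.239.233.196
  181.239.248.0/22 (181.239.248.0 - 181.239.251.255) does not contain 181.239.233.196
Longest matching prefix is /21 -> next hop R18.

R18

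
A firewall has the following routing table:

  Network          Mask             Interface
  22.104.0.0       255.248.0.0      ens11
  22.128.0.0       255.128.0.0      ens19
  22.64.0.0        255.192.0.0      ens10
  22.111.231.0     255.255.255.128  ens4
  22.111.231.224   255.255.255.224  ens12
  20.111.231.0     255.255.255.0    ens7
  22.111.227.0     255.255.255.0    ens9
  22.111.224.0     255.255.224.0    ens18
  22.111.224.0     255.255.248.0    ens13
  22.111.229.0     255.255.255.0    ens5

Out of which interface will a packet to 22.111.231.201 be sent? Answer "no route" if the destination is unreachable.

ens13

Routes whose prefix contains 22.111.231.201:
  22.64.0.0/10 (22.64.0.0 - 22.127.255.255) -> ens10
  22.104.0.0/13 (22.104.0.0 - 22.111.255.255) -> ens11
  22.111.224.0/19 (22.111.224.0 - 22.111.255.255) -> ens18
  22.111.224.0/21 (22.111.224.0 - 22.111.231.255) -> ens13
More-specific entries that do NOT match:
  22.111.231.224/27 (22.111.231.224 - 22.111.231.255) does not contain 22.111.231.201
  22.111.231.0/25 (22.111.231.0 - 22.111.231.127) does not contain 22.111.231.201
  20.111.231.0/24 (20.111.231.0 - 20.111.231.255) does not contain 22.111.231.201
  22.111.227.0/24 (22.111.227.0 - 22.111.227.255) does not contain 22.111.231.201
  22.111.229.0/24 (22.111.229.0 - 22.111.229.255) does not contain 22.111.231.201
Longest matching prefix is /21 -> interface ens13.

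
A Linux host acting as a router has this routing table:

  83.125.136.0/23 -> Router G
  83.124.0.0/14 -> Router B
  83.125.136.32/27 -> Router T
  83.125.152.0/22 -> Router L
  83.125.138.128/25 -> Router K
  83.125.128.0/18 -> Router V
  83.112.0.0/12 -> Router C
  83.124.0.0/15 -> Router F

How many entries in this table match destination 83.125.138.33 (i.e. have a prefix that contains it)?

4

Prefixes containing 83.125.138.33:
  83.112.0.0/12 (83.112.0.0 - 83.127.255.255)
  83.124.0.0/14 (83.124.0.0 - 83.127.255.255)
  83.124.0.0/15 (83.124.0.0 - 83.125.255.255)
  83.125.128.0/18 (83.125.128.0 - 83.125.191.255)
Total matching entries: 4.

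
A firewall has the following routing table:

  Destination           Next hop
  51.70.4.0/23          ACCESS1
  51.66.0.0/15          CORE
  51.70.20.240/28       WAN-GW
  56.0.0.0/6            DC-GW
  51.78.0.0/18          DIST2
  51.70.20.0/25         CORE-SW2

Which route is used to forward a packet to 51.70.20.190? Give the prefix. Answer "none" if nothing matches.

none

51.70.20.190 is outside every listed prefix and there is no default route.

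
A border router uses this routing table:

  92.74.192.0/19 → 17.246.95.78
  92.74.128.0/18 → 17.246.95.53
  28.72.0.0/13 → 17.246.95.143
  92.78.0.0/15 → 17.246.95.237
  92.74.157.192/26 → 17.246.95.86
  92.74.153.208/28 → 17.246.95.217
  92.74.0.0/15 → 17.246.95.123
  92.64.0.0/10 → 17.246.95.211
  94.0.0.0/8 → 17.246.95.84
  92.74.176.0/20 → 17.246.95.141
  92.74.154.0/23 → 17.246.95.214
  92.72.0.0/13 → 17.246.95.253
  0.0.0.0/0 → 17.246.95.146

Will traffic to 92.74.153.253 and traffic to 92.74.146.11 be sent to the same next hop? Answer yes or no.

yes

92.74.153.253: longest match 92.74.128.0/18 -> 17.246.95.53
92.74.146.11: longest match 92.74.128.0/18 -> 17.246.95.53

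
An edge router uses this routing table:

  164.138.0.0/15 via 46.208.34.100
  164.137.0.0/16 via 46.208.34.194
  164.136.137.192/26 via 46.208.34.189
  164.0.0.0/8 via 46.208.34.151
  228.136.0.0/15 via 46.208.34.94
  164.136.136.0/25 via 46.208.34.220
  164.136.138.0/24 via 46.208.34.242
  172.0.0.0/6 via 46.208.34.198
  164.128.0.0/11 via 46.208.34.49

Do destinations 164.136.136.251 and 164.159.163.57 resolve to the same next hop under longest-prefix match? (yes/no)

yes

164.136.136.251: longest match 164.128.0.0/11 -> 46.208.34.49
164.159.163.57: longest match 164.128.0.0/11 -> 46.208.34.49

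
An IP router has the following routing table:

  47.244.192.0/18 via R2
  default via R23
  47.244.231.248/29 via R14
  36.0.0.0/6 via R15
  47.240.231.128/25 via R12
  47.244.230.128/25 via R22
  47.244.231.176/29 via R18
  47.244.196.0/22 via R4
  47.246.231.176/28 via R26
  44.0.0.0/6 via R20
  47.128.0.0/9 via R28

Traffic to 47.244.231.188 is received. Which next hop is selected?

Routes whose prefix contains 47.244.231.188:
  0.0.0.0/0 (default, matches everything) -> R23
  44.0.0.0/6 (44.0.0.0 - 47.255.255.255) -> R20
  47.128.0.0/9 (47.128.0.0 - 47.255.255.255) -> R28
  47.244.192.0/18 (47.244.192.0 - 47.244.255.255) -> R2
More-specific entries that do NOT match:
  47.244.231.248/29 (47.244.231.248 - 47.244.231.255) does not contain 47.244.231.188
  47.244.231.176/29 (47.244.231.176 - 47.244.231.183) does not contain 47.244.231.188
  47.246.231.176/28 (47.246.231.176 - 47.246.231.191) does not contain 47.244.231.188
  47.240.231.128/25 (47.240.231.128 - 47.240.231.255) does not contain 47.244.231.188
  47.244.230.128/25 (47.244.230.128 - 47.244.230.255) does not contain 47.244.231.188
  47.244.196.0/22 (47.244.196.0 - 47.244.199.255) does not contain 47.244.231.188
Longest matching prefix is /18 -> next hop R2.

R2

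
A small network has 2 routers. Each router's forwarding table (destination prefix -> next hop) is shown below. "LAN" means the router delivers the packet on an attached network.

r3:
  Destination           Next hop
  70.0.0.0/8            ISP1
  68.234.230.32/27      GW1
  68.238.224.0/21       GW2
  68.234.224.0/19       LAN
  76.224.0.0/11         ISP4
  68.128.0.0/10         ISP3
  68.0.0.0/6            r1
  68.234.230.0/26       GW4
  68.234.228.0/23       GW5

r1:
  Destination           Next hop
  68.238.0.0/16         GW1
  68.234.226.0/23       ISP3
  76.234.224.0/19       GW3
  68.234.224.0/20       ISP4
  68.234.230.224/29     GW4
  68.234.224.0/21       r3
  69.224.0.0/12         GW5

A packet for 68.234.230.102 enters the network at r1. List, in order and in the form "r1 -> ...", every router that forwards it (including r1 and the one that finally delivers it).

r1 -> r3

At r1: longest match for 68.234.230.102 is 68.234.224.0/21 -> r3
At r3: longest match for 68.234.230.102 is 68.234.224.0/19 -> LAN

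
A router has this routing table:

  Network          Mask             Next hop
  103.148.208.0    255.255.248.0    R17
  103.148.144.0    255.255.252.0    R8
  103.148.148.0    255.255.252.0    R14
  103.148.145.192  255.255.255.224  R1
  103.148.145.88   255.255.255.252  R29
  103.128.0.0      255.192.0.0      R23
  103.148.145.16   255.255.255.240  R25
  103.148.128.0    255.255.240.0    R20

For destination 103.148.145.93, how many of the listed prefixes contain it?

2

Prefixes containing 103.148.145.93:
  103.128.0.0/10 (103.128.0.0 - 103.191.255.255)
  103.148.144.0/22 (103.148.144.0 - 103.148.147.255)
Total matching entries: 2.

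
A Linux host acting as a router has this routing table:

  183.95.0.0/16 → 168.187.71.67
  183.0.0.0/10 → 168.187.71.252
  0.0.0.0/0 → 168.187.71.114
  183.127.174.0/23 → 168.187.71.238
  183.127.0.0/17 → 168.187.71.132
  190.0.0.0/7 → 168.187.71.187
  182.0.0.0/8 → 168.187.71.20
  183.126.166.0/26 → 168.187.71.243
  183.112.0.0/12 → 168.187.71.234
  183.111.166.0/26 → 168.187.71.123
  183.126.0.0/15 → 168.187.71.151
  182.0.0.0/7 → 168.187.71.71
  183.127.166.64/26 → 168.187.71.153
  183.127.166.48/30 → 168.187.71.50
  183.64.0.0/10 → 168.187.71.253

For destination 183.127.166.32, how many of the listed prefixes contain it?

5

Prefixes containing 183.127.166.32:
  0.0.0.0/0 (default, matches everything)
  182.0.0.0/7 (182.0.0.0 - 183.255.255.255)
  183.64.0.0/10 (183.64.0.0 - 183.127.255.255)
  183.112.0.0/12 (183.112.0.0 - 183.127.255.255)
  183.126.0.0/15 (183.126.0.0 - 183.127.255.255)
Total matching entries: 5.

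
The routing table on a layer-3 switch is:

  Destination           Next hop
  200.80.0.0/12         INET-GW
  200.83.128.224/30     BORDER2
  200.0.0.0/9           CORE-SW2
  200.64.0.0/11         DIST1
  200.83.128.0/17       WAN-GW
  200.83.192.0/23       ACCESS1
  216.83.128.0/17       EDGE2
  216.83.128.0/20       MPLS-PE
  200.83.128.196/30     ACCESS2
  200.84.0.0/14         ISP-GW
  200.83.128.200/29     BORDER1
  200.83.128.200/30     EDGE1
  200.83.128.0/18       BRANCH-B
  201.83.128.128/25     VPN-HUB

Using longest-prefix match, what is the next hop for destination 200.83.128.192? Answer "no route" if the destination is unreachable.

BRANCH-B

Routes whose prefix contains 200.83.128.192:
  200.0.0.0/9 (200.0.0.0 - 200.127.255.255) -> CORE-SW2
  200.64.0.0/11 (200.64.0.0 - 200.95.255.255) -> DIST1
  200.80.0.0/12 (200.80.0.0 - 200.95.255.255) -> INET-GW
  200.83.128.0/17 (200.83.128.0 - 200.83.255.255) -> WAN-GW
  200.83.128.0/18 (200.83.128.0 - 200.83.191.255) -> BRANCH-B
More-specific entries that do NOT match:
  200.83.128.224/30 (200.83.128.224 - 200.83.128.227) does not contain 200.83.128.192
  200.83.128.196/30 (200.83.128.196 - 200.83.128.199) does not contain 200.83.128.192
  200.83.128.200/30 (200.83.128.200 - 200.83.128.203) does not contain 200.83.128.192
  200.83.128.200/29 (200.83.128.200 - 200.83.128.207) does not contain 200.83.128.192
  201.83.128.128/25 (201.83.128.128 - 201.83.128.255) does not contain 200.83.128.192
  200.83.192.0/23 (200.83.192.0 - 200.83.193.255) does not contain 200.83.128.192
  216.83.128.0/20 (216.83.128.0 - 216.83.143.255) does not contain 200.83.128.192
Longest matching prefix is /18 -> next hop BRANCH-B.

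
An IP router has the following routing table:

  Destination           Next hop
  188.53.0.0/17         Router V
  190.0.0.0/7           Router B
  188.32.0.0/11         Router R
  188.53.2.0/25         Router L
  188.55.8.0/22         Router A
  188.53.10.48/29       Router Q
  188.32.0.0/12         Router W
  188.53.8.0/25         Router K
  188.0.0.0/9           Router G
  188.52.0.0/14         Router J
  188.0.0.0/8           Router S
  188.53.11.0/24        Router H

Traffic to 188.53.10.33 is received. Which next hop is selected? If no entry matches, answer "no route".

Router V

Routes whose prefix contains 188.53.10.33:
  188.0.0.0/8 (188.0.0.0 - 188.255.255.255) -> Router S
  188.0.0.0/9 (188.0.0.0 - 188.127.255.255) -> Router G
  188.32.0.0/11 (188.32.0.0 - 188.63.255.255) -> Router R
  188.52.0.0/14 (188.52.0.0 - 188.55.255.255) -> Router J
  188.53.0.0/17 (188.53.0.0 - 188.53.127.255) -> Router V
More-specific entries that do NOT match:
  188.53.10.48/29 (188.53.10.48 - 188.53.10.55) does not contain 188.53.10.33
  188.53.2.0/25 (188.53.2.0 - 188.53.2.127) does not contain 188.53.10.33
  188.53.8.0/25 (188.53.8.0 - 188.53.8.127) does not contain 188.53.10.33
  188.53.11.0/24 (188.53.11.0 - 188.53.11.255) does not contain 188.53.10.33
  188.55.8.0/22 (188.55.8.0 - 188.55.11.255) does not contain 188.53.10.33
Longest matching prefix is /17 -> next hop Router V.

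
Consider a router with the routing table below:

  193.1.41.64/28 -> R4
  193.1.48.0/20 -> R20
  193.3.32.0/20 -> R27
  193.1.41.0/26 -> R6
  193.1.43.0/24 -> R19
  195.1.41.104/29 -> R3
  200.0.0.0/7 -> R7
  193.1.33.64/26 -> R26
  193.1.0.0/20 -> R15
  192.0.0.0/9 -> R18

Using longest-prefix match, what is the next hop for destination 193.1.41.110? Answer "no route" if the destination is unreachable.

no route

No entry's prefix contains 193.1.41.110; there is no default route.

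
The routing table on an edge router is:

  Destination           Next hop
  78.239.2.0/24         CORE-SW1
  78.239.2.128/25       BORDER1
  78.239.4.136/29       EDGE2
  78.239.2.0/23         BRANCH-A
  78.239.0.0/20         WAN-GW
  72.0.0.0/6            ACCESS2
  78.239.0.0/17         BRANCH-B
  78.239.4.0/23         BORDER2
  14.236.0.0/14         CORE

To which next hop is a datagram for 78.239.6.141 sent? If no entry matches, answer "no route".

WAN-GW

Routes whose prefix contains 78.239.6.141:
  78.239.0.0/17 (78.239.0.0 - 78.239.127.255) -> BRANCH-B
  78.239.0.0/20 (78.239.0.0 - 78.239.15.255) -> WAN-GW
More-specific entries that do NOT match:
  78.239.4.136/29 (78.239.4.136 - 78.239.4.143) does not contain 78.239.6.141
  78.239.2.128/25 (78.239.2.128 - 78.239.2.255) does not contain 78.239.6.141
  78.239.2.0/24 (78.239.2.0 - 78.239.2.255) does not contain 78.239.6.141
  78.239.2.0/23 (78.239.2.0 - 78.239.3.255) does not contain 78.239.6.141
  78.239.4.0/23 (78.239.4.0 - 78.239.5.255) does not contain 78.239.6.141
Longest matching prefix is /20 -> next hop WAN-GW.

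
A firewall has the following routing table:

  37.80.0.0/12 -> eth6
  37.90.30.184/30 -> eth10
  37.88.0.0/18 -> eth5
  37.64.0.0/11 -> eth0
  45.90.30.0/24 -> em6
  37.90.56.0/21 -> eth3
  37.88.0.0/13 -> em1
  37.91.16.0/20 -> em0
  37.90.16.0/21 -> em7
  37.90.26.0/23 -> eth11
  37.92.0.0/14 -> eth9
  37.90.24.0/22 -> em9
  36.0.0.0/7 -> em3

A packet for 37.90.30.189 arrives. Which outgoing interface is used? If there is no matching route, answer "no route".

em1

Routes whose prefix contains 37.90.30.189:
  36.0.0.0/7 (36.0.0.0 - 37.255.255.255) -> em3
  37.64.0.0/11 (37.64.0.0 - 37.95.255.255) -> eth0
  37.80.0.0/12 (37.80.0.0 - 37.95.255.255) -> eth6
  37.88.0.0/13 (37.88.0.0 - 37.95.255.255) -> em1
More-specific entries that do NOT match:
  37.90.30.184/30 (37.90.30.184 - 37.90.30.187) does not contain 37.90.30.189
  45.90.30.0/24 (45.90.30.0 - 45.90.30.255) does not contain 37.90.30.189
  37.90.26.0/23 (37.90.26.0 - 37.90.27.255) does not contain 37.90.30.189
  37.90.24.0/22 (37.90.24.0 - 37.90.27.255) does not contain 37.90.30.189
  37.90.56.0/21 (37.90.56.0 - 37.90.63.255) does not contain 37.90.30.189
  37.90.16.0/21 (37.90.16.0 - 37.90.23.255) does not contain 37.90.30.189
  37.91.16.0/20 (37.91.16.0 - 37.91.31.255) does not contain 37.90.30.189
  37.88.0.0/18 (37.88.0.0 - 37.88.63.255) does not contain 37.90.30.189
  37.92.0.0/14 (37.92.0.0 - 37.95.255.255) does not contain 37.90.30.189
Longest matching prefix is /13 -> interface em1.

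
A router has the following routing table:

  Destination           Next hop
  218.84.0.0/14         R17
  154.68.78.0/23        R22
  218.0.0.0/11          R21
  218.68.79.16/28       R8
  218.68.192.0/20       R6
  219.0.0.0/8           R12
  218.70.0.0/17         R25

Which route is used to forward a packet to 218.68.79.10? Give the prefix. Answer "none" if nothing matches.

none

218.68.79.10 is outside every listed prefix and there is no default route.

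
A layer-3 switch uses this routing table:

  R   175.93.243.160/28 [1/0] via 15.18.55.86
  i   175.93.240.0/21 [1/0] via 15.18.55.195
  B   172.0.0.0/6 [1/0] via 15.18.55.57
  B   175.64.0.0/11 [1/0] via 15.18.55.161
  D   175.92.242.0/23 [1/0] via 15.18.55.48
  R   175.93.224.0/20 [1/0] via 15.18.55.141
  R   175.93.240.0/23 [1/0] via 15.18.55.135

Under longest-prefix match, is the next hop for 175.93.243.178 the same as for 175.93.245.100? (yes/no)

175.93.243.178: longest match 175.93.240.0/21 -> 15.18.55.195
175.93.245.100: longest match 175.93.240.0/21 -> 15.18.55.195

yes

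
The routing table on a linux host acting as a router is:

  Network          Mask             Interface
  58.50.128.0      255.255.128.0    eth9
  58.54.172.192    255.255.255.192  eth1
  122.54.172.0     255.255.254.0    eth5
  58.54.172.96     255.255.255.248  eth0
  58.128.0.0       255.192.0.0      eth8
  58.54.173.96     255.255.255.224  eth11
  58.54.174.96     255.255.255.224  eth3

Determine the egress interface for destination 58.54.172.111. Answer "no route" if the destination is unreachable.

No entry's prefix contains 58.54.172.111; there is no default route.

no route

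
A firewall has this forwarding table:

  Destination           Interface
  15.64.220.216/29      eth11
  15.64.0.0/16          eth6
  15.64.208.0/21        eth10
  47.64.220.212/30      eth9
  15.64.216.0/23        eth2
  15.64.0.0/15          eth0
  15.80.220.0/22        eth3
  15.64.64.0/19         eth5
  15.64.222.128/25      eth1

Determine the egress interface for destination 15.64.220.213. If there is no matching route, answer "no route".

Routes whose prefix contains 15.64.220.213:
  15.64.0.0/15 (15.64.0.0 - 15.65.255.255) -> eth0
  15.64.0.0/16 (15.64.0.0 - 15.64.255.255) -> eth6
More-specific entries that do NOT match:
  47.64.220.212/30 (47.64.220.212 - 47.64.220.215) does not contain 15.64.220.213
  15.64.220.216/29 (15.64.220.216 - 15.64.220.223) does not contain 15.64.220.213
  15.64.222.128/25 (15.64.222.128 - 15.64.222.255) does not contain 15.64.220.213
  15.64.216.0/23 (15.64.216.0 - 15.64.217.255) does not contain 15.64.220.213
  15.80.220.0/22 (15.80.220.0 - 15.80.223.255) does not contain 15.64.220.213
  15.64.208.0/21 (15.64.208.0 - 15.64.215.255) does not contain 15.64.220.213
  15.64.64.0/19 (15.64.64.0 - 15.64.95.255) does not contain 15.64.220.213
Longest matching prefix is /16 -> interface eth6.

eth6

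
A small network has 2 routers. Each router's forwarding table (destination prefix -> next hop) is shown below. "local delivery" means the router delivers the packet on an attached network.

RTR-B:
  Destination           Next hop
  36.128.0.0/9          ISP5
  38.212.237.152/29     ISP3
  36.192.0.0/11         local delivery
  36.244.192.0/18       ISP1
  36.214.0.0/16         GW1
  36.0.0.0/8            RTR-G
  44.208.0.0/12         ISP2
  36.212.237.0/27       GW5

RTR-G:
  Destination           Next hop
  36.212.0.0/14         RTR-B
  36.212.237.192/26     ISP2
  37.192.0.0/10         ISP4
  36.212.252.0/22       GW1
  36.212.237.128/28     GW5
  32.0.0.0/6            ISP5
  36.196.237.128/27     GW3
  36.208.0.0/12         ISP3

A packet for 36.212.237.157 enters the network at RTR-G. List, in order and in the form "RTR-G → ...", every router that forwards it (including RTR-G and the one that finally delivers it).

At RTR-G: longest match for 36.212.237.157 is 36.212.0.0/14 -> RTR-B
At RTR-B: longest match for 36.212.237.157 is 36.192.0.0/11 -> local delivery

RTR-G → RTR-B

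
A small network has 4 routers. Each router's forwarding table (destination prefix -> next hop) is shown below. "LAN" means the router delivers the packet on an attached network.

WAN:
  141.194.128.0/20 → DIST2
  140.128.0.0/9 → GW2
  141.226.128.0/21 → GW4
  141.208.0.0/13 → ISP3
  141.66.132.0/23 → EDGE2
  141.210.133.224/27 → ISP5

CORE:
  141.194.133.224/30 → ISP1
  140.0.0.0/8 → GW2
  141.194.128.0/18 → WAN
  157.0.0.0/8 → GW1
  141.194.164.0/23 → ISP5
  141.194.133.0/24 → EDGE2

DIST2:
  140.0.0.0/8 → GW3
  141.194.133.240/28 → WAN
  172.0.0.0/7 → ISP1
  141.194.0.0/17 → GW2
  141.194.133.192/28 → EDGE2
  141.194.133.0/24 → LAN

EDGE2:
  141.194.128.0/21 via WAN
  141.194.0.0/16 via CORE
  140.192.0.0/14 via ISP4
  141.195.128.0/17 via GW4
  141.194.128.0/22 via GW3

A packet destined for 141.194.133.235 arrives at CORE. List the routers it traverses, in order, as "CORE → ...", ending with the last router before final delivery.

CORE → EDGE2 → WAN → DIST2

At CORE: longest match for 141.194.133.235 is 141.194.133.0/24 -> EDGE2
At EDGE2: longest match for 141.194.133.235 is 141.194.128.0/21 -> WAN
At WAN: longest match for 141.194.133.235 is 141.194.128.0/20 -> DIST2
At DIST2: longest match for 141.194.133.235 is 141.194.133.0/24 -> LAN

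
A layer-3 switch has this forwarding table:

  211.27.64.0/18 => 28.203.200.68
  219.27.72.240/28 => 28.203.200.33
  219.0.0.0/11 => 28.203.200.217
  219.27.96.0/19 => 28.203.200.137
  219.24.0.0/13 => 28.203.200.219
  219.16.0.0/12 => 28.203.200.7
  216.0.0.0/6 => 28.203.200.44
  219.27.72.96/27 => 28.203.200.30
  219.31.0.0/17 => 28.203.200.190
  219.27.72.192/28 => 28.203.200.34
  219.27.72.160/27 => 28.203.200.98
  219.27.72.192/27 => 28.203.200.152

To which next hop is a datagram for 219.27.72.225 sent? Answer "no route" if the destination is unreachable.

Routes whose prefix contains 219.27.72.225:
  216.0.0.0/6 (216.0.0.0 - 219.255.255.255) -> 28.203.200.44
  219.0.0.0/11 (219.0.0.0 - 219.31.255.255) -> 28.203.200.217
  219.16.0.0/12 (219.16.0.0 - 219.31.255.255) -> 28.203.200.7
  219.24.0.0/13 (219.24.0.0 - 219.31.255.255) -> 28.203.200.219
More-specific entries that do NOT match:
  219.27.72.240/28 (219.27.72.240 - 219.27.72.255) does not contain 219.27.72.225
  219.27.72.192/28 (219.27.72.192 - 219.27.72.207) does not contain 219.27.72.225
  219.27.72.96/27 (219.27.72.96 - 219.27.72.127) does not contain 219.27.72.225
  219.27.72.160/27 (219.27.72.160 - 219.27.72.191) does not contain 219.27.72.225
  219.27.72.192/27 (219.27.72.192 - 219.27.72.223) does not contain 219.27.72.225
  219.27.96.0/19 (219.27.96.0 - 219.27.127.255) does not contain 219.27.72.225
  211.27.64.0/18 (211.27.64.0 - 211.27.127.255) does not contain 219.27.72.225
  219.31.0.0/17 (219.31.0.0 - 219.31.127.255) does not contain 219.27.72.225
Longest matching prefix is /13 -> next hop 28.203.200.219.

28.203.200.219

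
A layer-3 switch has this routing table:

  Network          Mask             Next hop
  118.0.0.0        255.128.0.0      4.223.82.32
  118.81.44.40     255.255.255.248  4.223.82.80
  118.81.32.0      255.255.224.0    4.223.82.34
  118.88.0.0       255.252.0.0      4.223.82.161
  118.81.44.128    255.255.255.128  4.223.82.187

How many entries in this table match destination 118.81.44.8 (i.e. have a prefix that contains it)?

Prefixes containing 118.81.44.8:
  118.0.0.0/9 (118.0.0.0 - 118.127.255.255)
  118.81.32.0/19 (118.81.32.0 - 118.81.63.255)
Total matching entries: 2.

2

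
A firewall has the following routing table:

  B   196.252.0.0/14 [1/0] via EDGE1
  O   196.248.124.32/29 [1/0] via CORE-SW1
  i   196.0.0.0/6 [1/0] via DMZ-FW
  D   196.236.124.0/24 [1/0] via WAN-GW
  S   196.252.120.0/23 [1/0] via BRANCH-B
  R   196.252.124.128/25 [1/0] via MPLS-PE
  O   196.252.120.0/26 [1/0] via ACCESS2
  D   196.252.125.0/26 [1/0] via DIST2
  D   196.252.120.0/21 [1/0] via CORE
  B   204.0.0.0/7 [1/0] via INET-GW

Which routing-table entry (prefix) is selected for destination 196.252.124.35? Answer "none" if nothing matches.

Entries matching 196.252.124.35:
  196.0.0.0/6 (196.0.0.0 - 199.255.255.255)
  196.252.0.0/14 (196.252.0.0 - 196.255.255.255)
  196.252.120.0/21 (196.252.120.0 - 196.252.127.255)
Most specific is 196.252.120.0/21.

196.252.120.0/21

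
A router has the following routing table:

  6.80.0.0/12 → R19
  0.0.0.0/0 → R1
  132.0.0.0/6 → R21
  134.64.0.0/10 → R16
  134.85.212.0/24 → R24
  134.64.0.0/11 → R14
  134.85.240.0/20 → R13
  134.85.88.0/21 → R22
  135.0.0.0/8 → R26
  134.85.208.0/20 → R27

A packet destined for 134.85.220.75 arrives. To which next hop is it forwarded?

R27

Routes whose prefix contains 134.85.220.75:
  0.0.0.0/0 (default, matches everything) -> R1
  132.0.0.0/6 (132.0.0.0 - 135.255.255.255) -> R21
  134.64.0.0/10 (134.64.0.0 - 134.127.255.255) -> R16
  134.64.0.0/11 (134.64.0.0 - 134.95.255.255) -> R14
  134.85.208.0/20 (134.85.208.0 - 134.85.223.255) -> R27
More-specific entries that do NOT match:
  134.85.212.0/24 (134.85.212.0 - 134.85.212.255) does not contain 134.85.220.75
  134.85.88.0/21 (134.85.88.0 - 134.85.95.255) does not contain 134.85.220.75
Longest matching prefix is /20 -> next hop R27.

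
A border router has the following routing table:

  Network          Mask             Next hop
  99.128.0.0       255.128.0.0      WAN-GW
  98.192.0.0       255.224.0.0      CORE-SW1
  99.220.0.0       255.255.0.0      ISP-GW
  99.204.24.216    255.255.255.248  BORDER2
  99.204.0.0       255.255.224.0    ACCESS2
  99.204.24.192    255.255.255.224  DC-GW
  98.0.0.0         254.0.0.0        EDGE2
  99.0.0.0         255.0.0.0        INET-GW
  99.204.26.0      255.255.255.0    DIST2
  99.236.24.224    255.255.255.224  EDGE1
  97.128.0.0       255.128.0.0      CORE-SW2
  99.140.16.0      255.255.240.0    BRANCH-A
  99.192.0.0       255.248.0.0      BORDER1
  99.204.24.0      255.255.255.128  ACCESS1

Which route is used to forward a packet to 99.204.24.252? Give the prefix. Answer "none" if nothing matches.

99.204.0.0/19

Entries matching 99.204.24.252:
  98.0.0.0/7 (98.0.0.0 - 99.255.255.255)
  99.0.0.0/8 (99.0.0.0 - 99.255.255.255)
  99.128.0.0/9 (99.128.0.0 - 99.255.255.255)
  99.204.0.0/19 (99.204.0.0 - 99.204.31.255)
Most specific is 99.204.0.0/19.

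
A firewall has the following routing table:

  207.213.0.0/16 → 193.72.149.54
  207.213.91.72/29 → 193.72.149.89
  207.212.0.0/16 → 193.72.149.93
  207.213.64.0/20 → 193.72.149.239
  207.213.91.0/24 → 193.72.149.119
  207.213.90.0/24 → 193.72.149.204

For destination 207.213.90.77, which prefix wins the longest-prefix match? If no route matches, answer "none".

Entries matching 207.213.90.77:
  207.213.0.0/16 (207.213.0.0 - 207.213.255.255)
  207.213.90.0/24 (207.213.90.0 - 207.213.90.255)
Most specific is 207.213.90.0/24.

207.213.90.0/24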